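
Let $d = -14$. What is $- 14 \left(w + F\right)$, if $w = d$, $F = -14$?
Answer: $392$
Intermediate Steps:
$w = -14$
$- 14 \left(w + F\right) = - 14 \left(-14 - 14\right) = \left(-14\right) \left(-28\right) = 392$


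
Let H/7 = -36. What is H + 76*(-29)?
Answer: -2456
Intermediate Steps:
H = -252 (H = 7*(-36) = -252)
H + 76*(-29) = -252 + 76*(-29) = -252 - 2204 = -2456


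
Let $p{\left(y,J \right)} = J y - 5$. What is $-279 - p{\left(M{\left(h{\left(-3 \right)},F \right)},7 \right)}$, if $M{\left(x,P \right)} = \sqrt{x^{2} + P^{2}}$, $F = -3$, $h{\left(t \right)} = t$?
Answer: $-274 - 21 \sqrt{2} \approx -303.7$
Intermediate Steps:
$M{\left(x,P \right)} = \sqrt{P^{2} + x^{2}}$
$p{\left(y,J \right)} = -5 + J y$
$-279 - p{\left(M{\left(h{\left(-3 \right)},F \right)},7 \right)} = -279 - \left(-5 + 7 \sqrt{\left(-3\right)^{2} + \left(-3\right)^{2}}\right) = -279 - \left(-5 + 7 \sqrt{9 + 9}\right) = -279 - \left(-5 + 7 \sqrt{18}\right) = -279 - \left(-5 + 7 \cdot 3 \sqrt{2}\right) = -279 - \left(-5 + 21 \sqrt{2}\right) = -279 + \left(5 - 21 \sqrt{2}\right) = -274 - 21 \sqrt{2}$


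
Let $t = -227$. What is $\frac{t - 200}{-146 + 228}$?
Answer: $- \frac{427}{82} \approx -5.2073$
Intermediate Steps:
$\frac{t - 200}{-146 + 228} = \frac{-227 - 200}{-146 + 228} = - \frac{427}{82}$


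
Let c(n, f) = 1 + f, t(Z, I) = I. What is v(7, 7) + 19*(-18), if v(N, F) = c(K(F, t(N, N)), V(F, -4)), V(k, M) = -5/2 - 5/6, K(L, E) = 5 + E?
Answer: -1033/3 ≈ -344.33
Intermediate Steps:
V(k, M) = -10/3 (V(k, M) = -5*½ - 5*⅙ = -5/2 - ⅚ = -10/3)
v(N, F) = -7/3 (v(N, F) = 1 - 10/3 = -7/3)
v(7, 7) + 19*(-18) = -7/3 + 19*(-18) = -7/3 - 342 = -1033/3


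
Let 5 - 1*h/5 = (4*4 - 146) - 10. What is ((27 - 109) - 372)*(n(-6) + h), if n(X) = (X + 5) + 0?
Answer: -328696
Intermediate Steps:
n(X) = 5 + X (n(X) = (5 + X) + 0 = 5 + X)
h = 725 (h = 25 - 5*((4*4 - 146) - 10) = 25 - 5*((16 - 146) - 10) = 25 - 5*(-130 - 10) = 25 - 5*(-140) = 25 + 700 = 725)
((27 - 109) - 372)*(n(-6) + h) = ((27 - 109) - 372)*((5 - 6) + 725) = (-82 - 372)*(-1 + 725) = -454*724 = -328696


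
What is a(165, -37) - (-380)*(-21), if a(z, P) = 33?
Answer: -7947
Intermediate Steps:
a(165, -37) - (-380)*(-21) = 33 - (-380)*(-21) = 33 - 38*210 = 33 - 7980 = -7947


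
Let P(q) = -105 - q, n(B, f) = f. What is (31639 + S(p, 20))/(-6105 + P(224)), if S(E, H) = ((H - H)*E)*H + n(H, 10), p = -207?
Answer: -31649/6434 ≈ -4.9190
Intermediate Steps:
S(E, H) = 10 (S(E, H) = ((H - H)*E)*H + 10 = (0*E)*H + 10 = 0*H + 10 = 0 + 10 = 10)
(31639 + S(p, 20))/(-6105 + P(224)) = (31639 + 10)/(-6105 + (-105 - 1*224)) = 31649/(-6105 + (-105 - 224)) = 31649/(-6105 - 329) = 31649/(-6434) = 31649*(-1/6434) = -31649/6434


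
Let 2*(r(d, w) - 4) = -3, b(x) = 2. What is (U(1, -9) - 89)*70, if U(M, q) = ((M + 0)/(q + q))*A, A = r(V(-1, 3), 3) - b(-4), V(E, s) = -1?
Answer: -112175/18 ≈ -6231.9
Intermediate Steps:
r(d, w) = 5/2 (r(d, w) = 4 + (½)*(-3) = 4 - 3/2 = 5/2)
A = ½ (A = 5/2 - 1*2 = 5/2 - 2 = ½ ≈ 0.50000)
U(M, q) = M/(4*q) (U(M, q) = ((M + 0)/(q + q))*(½) = (M/((2*q)))*(½) = (M*(1/(2*q)))*(½) = (M/(2*q))*(½) = M/(4*q))
(U(1, -9) - 89)*70 = ((¼)*1/(-9) - 89)*70 = ((¼)*1*(-⅑) - 89)*70 = (-1/36 - 89)*70 = -3205/36*70 = -112175/18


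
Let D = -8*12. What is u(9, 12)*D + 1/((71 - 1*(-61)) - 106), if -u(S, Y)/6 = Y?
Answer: 179713/26 ≈ 6912.0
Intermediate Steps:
u(S, Y) = -6*Y
D = -96
u(9, 12)*D + 1/((71 - 1*(-61)) - 106) = -6*12*(-96) + 1/((71 - 1*(-61)) - 106) = -72*(-96) + 1/((71 + 61) - 106) = 6912 + 1/(132 - 106) = 6912 + 1/26 = 179713/26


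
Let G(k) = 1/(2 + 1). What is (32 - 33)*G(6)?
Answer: -1/3 ≈ -0.33333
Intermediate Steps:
G(k) = 1/3
(32 - 33)*G(6) = (32 - 33)*(1/3) = -1*1/3 = -1/3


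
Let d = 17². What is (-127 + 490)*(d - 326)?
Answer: -13431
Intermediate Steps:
d = 289
(-127 + 490)*(d - 326) = (-127 + 490)*(289 - 326) = 363*(-37) = -13431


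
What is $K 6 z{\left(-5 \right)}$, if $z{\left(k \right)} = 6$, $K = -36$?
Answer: $-1296$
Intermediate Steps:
$K 6 z{\left(-5 \right)} = \left(-36\right) 6 \cdot 6 = \left(-216\right) 6 = -1296$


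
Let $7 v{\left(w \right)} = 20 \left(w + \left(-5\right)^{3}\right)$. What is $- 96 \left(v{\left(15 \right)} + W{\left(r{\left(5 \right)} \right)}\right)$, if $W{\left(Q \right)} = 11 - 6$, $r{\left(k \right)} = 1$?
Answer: $\frac{207840}{7} \approx 29691.0$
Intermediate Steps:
$v{\left(w \right)} = - \frac{2500}{7} + \frac{20 w}{7}$ ($v{\left(w \right)} = \frac{20 \left(w + \left(-5\right)^{3}\right)}{7} = \frac{20 \left(w - 125\right)}{7} = \frac{20 \left(-125 + w\right)}{7} = \frac{-2500 + 20 w}{7} = - \frac{2500}{7} + \frac{20 w}{7}$)
$W{\left(Q \right)} = 5$
$- 96 \left(v{\left(15 \right)} + W{\left(r{\left(5 \right)} \right)}\right) = - 96 \left(\left(- \frac{2500}{7} + \frac{20}{7} \cdot 15\right) + 5\right) = - 96 \left(\left(- \frac{2500}{7} + \frac{300}{7}\right) + 5\right) = - 96 \left(- \frac{2200}{7} + 5\right) = \left(-96\right) \left(- \frac{2165}{7}\right) = \frac{207840}{7}$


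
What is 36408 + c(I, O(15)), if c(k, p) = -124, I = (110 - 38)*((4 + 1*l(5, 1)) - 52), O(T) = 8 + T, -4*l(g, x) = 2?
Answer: 36284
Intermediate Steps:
l(g, x) = -½ (l(g, x) = -¼*2 = -½)
I = -3492 (I = (110 - 38)*((4 + 1*(-½)) - 52) = 72*((4 - ½) - 52) = 72*(7/2 - 52) = 72*(-97/2) = -3492)
36408 + c(I, O(15)) = 36408 - 124 = 36284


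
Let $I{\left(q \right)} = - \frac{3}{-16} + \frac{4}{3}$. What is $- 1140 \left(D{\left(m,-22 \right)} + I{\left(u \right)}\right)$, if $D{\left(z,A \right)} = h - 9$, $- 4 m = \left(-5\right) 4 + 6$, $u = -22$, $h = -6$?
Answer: $\frac{61465}{4} \approx 15366.0$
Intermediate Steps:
$I{\left(q \right)} = \frac{73}{48}$ ($I{\left(q \right)} = \left(-3\right) \left(- \frac{1}{16}\right) + 4 \cdot \frac{1}{3} = \frac{3}{16} + \frac{4}{3} = \frac{73}{48}$)
$m = \frac{7}{2}$ ($m = - \frac{\left(-5\right) 4 + 6}{4} = - \frac{-20 + 6}{4} = \left(- \frac{1}{4}\right) \left(-14\right) = \frac{7}{2} \approx 3.5$)
$D{\left(z,A \right)} = -15$ ($D{\left(z,A \right)} = -6 - 9 = -15$)
$- 1140 \left(D{\left(m,-22 \right)} + I{\left(u \right)}\right) = - 1140 \left(-15 + \frac{73}{48}\right) = \left(-1140\right) \left(- \frac{647}{48}\right) = \frac{61465}{4}$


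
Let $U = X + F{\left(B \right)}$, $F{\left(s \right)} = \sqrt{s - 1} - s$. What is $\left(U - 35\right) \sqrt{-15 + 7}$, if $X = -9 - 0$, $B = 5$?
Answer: $- 94 i \sqrt{2} \approx - 132.94 i$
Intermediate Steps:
$F{\left(s \right)} = \sqrt{-1 + s} - s$
$X = -9$ ($X = -9 + 0 = -9$)
$U = -12$ ($U = -9 + \left(\sqrt{-1 + 5} - 5\right) = -9 - \left(5 - \sqrt{4}\right) = -9 + \left(2 - 5\right) = -9 - 3 = -12$)
$\left(U - 35\right) \sqrt{-15 + 7} = \left(-12 - 35\right) \sqrt{-15 + 7} = - 47 \sqrt{-8} = - 47 \cdot 2 i \sqrt{2} = - 94 i \sqrt{2}$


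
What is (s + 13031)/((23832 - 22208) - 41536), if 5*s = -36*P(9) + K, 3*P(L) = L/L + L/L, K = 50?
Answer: -21727/66520 ≈ -0.32662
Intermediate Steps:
P(L) = ⅔ (P(L) = (L/L + L/L)/3 = (1 + 1)/3 = (⅓)*2 = ⅔)
s = 26/5 (s = (-36*⅔ + 50)/5 = (-24 + 50)/5 = (⅕)*26 = 26/5 ≈ 5.2000)
(s + 13031)/((23832 - 22208) - 41536) = (26/5 + 13031)/((23832 - 22208) - 41536) = 65181/(5*(1624 - 41536)) = (65181/5)/(-39912) = (65181/5)*(-1/39912) = -21727/66520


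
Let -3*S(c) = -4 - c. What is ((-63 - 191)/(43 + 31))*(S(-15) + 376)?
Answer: -141859/111 ≈ -1278.0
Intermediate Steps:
S(c) = 4/3 + c/3 (S(c) = -(-4 - c)/3 = 4/3 + c/3)
((-63 - 191)/(43 + 31))*(S(-15) + 376) = ((-63 - 191)/(43 + 31))*((4/3 + (⅓)*(-15)) + 376) = (-254/74)*((4/3 - 5) + 376) = (-254*1/74)*(-11/3 + 376) = -127/37*1117/3 = -141859/111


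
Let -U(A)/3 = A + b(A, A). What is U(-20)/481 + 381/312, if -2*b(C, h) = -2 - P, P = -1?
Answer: 5167/3848 ≈ 1.3428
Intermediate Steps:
b(C, h) = 1/2 (b(C, h) = -(-2 - 1*(-1))/2 = -(-2 + 1)/2 = -1/2*(-1) = 1/2)
U(A) = -3/2 - 3*A (U(A) = -3*(A + 1/2) = -3*(1/2 + A) = -3/2 - 3*A)
U(-20)/481 + 381/312 = (-3/2 - 3*(-20))/481 + 381/312 = (-3/2 + 60)*(1/481) + 381*(1/312) = (117/2)*(1/481) + 127/104 = 9/74 + 127/104 = 5167/3848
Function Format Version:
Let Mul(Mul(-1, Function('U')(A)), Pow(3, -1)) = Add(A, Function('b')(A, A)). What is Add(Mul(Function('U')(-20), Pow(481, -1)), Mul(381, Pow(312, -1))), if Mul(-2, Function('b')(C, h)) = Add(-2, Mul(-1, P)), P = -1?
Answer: Rational(5167, 3848) ≈ 1.3428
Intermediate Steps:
Function('b')(C, h) = Rational(1, 2) (Function('b')(C, h) = Mul(Rational(-1, 2), Add(-2, Mul(-1, -1))) = Mul(Rational(-1, 2), Add(-2, 1)) = Mul(Rational(-1, 2), -1) = Rational(1, 2))
Function('U')(A) = Add(Rational(-3, 2), Mul(-3, A)) (Function('U')(A) = Mul(-3, Add(A, Rational(1, 2))) = Mul(-3, Add(Rational(1, 2), A)) = Add(Rational(-3, 2), Mul(-3, A)))
Add(Mul(Function('U')(-20), Pow(481, -1)), Mul(381, Pow(312, -1))) = Add(Mul(Add(Rational(-3, 2), Mul(-3, -20)), Pow(481, -1)), Mul(381, Pow(312, -1))) = Add(Mul(Add(Rational(-3, 2), 60), Rational(1, 481)), Mul(381, Rational(1, 312))) = Add(Mul(Rational(117, 2), Rational(1, 481)), Rational(127, 104)) = Add(Rational(9, 74), Rational(127, 104)) = Rational(5167, 3848)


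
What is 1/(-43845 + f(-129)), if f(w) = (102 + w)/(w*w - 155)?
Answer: -16486/722828697 ≈ -2.2808e-5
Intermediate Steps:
f(w) = (102 + w)/(-155 + w²) (f(w) = (102 + w)/(w² - 155) = (102 + w)/(-155 + w²))
1/(-43845 + f(-129)) = 1/(-43845 + (102 - 129)/(-155 + (-129)²)) = 1/(-43845 - 27/(-155 + 16641)) = 1/(-43845 - 27/16486) = 1/(-722828697/16486) = -16486/722828697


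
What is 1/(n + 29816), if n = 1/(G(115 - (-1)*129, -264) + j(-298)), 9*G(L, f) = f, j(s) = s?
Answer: 982/29279309 ≈ 3.3539e-5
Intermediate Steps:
G(L, f) = f/9
n = -3/982 (n = 1/((1/9)*(-264) - 298) = 1/(-88/3 - 298) = 1/(-982/3) = -3/982 ≈ -0.0030550)
1/(n + 29816) = 1/(-3/982 + 29816) = 1/(29279309/982) = 982/29279309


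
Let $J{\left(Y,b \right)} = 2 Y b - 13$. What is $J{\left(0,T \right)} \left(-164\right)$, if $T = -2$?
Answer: $2132$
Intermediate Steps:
$J{\left(Y,b \right)} = -13 + 2 Y b$ ($J{\left(Y,b \right)} = 2 Y b - 13 = -13 + 2 Y b$)
$J{\left(0,T \right)} \left(-164\right) = \left(-13 + 2 \cdot 0 \left(-2\right)\right) \left(-164\right) = \left(-13 + 0\right) \left(-164\right) = \left(-13\right) \left(-164\right) = 2132$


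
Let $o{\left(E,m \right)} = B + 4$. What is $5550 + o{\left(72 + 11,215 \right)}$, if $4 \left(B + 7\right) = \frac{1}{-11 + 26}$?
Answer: $\frac{332821}{60} \approx 5547.0$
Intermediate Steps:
$B = - \frac{419}{60}$ ($B = -7 + \frac{1}{4 \left(-11 + 26\right)} = -7 + \frac{1}{4 \cdot 15} = -7 + \frac{1}{4} \cdot \frac{1}{15} = -7 + \frac{1}{60} = - \frac{419}{60} \approx -6.9833$)
$o{\left(E,m \right)} = - \frac{179}{60}$ ($o{\left(E,m \right)} = - \frac{419}{60} + 4 = - \frac{179}{60}$)
$5550 + o{\left(72 + 11,215 \right)} = 5550 - \frac{179}{60} = \frac{332821}{60}$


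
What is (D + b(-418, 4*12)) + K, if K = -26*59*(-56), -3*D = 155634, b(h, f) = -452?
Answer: 33574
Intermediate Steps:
D = -51878 (D = -⅓*155634 = -51878)
K = 85904 (K = -1534*(-56) = 85904)
(D + b(-418, 4*12)) + K = (-51878 - 452) + 85904 = -52330 + 85904 = 33574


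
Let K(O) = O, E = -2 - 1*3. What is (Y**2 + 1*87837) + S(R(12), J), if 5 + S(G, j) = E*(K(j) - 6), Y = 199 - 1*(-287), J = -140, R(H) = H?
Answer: 324758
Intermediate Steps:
Y = 486 (Y = 199 + 287 = 486)
E = -5 (E = -2 - 3 = -5)
S(G, j) = 25 - 5*j (S(G, j) = -5 - 5*(j - 6) = -5 - 5*(-6 + j) = -5 + (30 - 5*j) = 25 - 5*j)
(Y**2 + 1*87837) + S(R(12), J) = (486**2 + 1*87837) + (25 - 5*(-140)) = (236196 + 87837) + (25 + 700) = 324033 + 725 = 324758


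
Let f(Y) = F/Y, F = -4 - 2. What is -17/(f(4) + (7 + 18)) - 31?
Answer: -1491/47 ≈ -31.723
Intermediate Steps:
F = -6
f(Y) = -6/Y
-17/(f(4) + (7 + 18)) - 31 = -17/(-6/4 + (7 + 18)) - 31 = -17/(-6*¼ + 25) - 31 = -17/(-3/2 + 25) - 31 = -17/47/2 - 31 = -17*2/47 - 31 = -34/47 - 31 = -1491/47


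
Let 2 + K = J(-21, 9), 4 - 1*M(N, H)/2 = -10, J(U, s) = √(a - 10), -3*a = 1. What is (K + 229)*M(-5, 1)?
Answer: 6356 + 28*I*√93/3 ≈ 6356.0 + 90.007*I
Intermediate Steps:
a = -⅓ (a = -⅓*1 = -⅓ ≈ -0.33333)
J(U, s) = I*√93/3 (J(U, s) = √(-⅓ - 10) = √(-31/3) = I*√93/3)
M(N, H) = 28 (M(N, H) = 8 - 2*(-10) = 8 + 20 = 28)
K = -2 + I*√93/3 ≈ -2.0 + 3.2146*I
(K + 229)*M(-5, 1) = ((-2 + I*√93/3) + 229)*28 = (227 + I*√93/3)*28 = 6356 + 28*I*√93/3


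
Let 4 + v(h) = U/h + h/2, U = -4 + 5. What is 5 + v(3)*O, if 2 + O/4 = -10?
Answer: 109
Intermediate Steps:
O = -48 (O = -8 + 4*(-10) = -8 - 40 = -48)
U = 1
v(h) = -4 + 1/h + h/2 (v(h) = -4 + (1/h + h/2) = -4 + 1/h + h/2)
5 + v(3)*O = 5 + (-4 + 1/3 + (½)*3)*(-48) = 5 + (-4 + ⅓ + 3/2)*(-48) = 5 - 13/6*(-48) = 5 + 104 = 109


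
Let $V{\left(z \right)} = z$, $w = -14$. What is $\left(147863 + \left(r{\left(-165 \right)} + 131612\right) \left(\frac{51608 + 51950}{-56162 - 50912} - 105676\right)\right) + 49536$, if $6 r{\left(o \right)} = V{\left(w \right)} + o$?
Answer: $- \frac{4466594128698385}{321222} \approx -1.3905 \cdot 10^{10}$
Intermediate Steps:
$r{\left(o \right)} = - \frac{7}{3} + \frac{o}{6}$ ($r{\left(o \right)} = \frac{-14 + o}{6} = - \frac{7}{3} + \frac{o}{6}$)
$\left(147863 + \left(r{\left(-165 \right)} + 131612\right) \left(\frac{51608 + 51950}{-56162 - 50912} - 105676\right)\right) + 49536 = \left(147863 + \left(\left(- \frac{7}{3} + \frac{1}{6} \left(-165\right)\right) + 131612\right) \left(\frac{51608 + 51950}{-56162 - 50912} - 105676\right)\right) + 49536 = \left(147863 + \left(\left(- \frac{7}{3} - \frac{55}{2}\right) + 131612\right) \left(\frac{103558}{-107074} - 105676\right)\right) + 49536 = \left(147863 + \left(- \frac{179}{6} + 131612\right) \left(103558 \left(- \frac{1}{107074}\right) - 105676\right)\right) + 49536 = \left(147863 + \frac{789493 \left(- \frac{51779}{53537} - 105676\right)}{6}\right) + 49536 = \left(147863 + \frac{789493}{6} \left(- \frac{5657627791}{53537}\right)\right) + 49536 = \left(147863 - \frac{4466657537599963}{321222}\right) + 49536 = - \frac{4466610040751377}{321222} + 49536 = - \frac{4466594128698385}{321222}$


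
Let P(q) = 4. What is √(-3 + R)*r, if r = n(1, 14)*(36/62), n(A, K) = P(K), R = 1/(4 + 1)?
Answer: 72*I*√70/155 ≈ 3.8864*I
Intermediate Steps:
R = ⅕ (R = 1/5 = ⅕ ≈ 0.20000)
n(A, K) = 4
r = 72/31 (r = 4*(36/62) = 4*(36*(1/62)) = 4*(18/31) = 72/31 ≈ 2.3226)
√(-3 + R)*r = √(-3 + ⅕)*(72/31) = √(-14/5)*(72/31) = (I*√70/5)*(72/31) = 72*I*√70/155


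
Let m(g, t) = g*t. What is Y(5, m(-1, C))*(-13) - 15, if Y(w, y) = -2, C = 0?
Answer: 11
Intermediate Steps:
Y(5, m(-1, C))*(-13) - 15 = -2*(-13) - 15 = 26 - 15 = 11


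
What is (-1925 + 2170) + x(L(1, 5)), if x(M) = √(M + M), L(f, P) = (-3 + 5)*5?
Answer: 245 + 2*√5 ≈ 249.47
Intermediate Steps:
L(f, P) = 10 (L(f, P) = 2*5 = 10)
x(M) = √2*√M (x(M) = √(2*M) = √2*√M)
(-1925 + 2170) + x(L(1, 5)) = (-1925 + 2170) + √2*√10 = 245 + 2*√5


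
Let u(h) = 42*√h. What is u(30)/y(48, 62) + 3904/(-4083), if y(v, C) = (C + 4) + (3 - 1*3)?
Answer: -3904/4083 + 7*√30/11 ≈ 2.5293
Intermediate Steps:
y(v, C) = 4 + C (y(v, C) = (4 + C) + (3 - 3) = (4 + C) + 0 = 4 + C)
u(30)/y(48, 62) + 3904/(-4083) = (42*√30)/(4 + 62) + 3904/(-4083) = (42*√30)/66 + 3904*(-1/4083) = (42*√30)*(1/66) - 3904/4083 = 7*√30/11 - 3904/4083 = -3904/4083 + 7*√30/11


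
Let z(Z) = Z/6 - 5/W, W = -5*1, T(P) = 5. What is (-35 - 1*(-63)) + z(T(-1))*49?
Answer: 707/6 ≈ 117.83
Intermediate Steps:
W = -5
z(Z) = 1 + Z/6 (z(Z) = Z/6 - 5/(-5) = Z*(1/6) - 5*(-1/5) = Z/6 + 1 = 1 + Z/6)
(-35 - 1*(-63)) + z(T(-1))*49 = (-35 - 1*(-63)) + (1 + (1/6)*5)*49 = (-35 + 63) + (1 + 5/6)*49 = 28 + (11/6)*49 = 28 + 539/6 = 707/6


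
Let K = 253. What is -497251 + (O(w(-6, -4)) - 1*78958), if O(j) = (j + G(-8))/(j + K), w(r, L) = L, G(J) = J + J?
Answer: -143476061/249 ≈ -5.7621e+5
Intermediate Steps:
G(J) = 2*J
O(j) = (-16 + j)/(253 + j) (O(j) = (j + 2*(-8))/(j + 253) = (j - 16)/(253 + j) = (-16 + j)/(253 + j))
-497251 + (O(w(-6, -4)) - 1*78958) = -497251 + ((-16 - 4)/(253 - 4) - 1*78958) = -497251 + (-20/249 - 78958) = -497251 - 19660562/249 = -143476061/249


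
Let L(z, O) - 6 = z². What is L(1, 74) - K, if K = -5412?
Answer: 5419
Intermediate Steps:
L(z, O) = 6 + z²
L(1, 74) - K = (6 + 1²) - 1*(-5412) = (6 + 1) + 5412 = 7 + 5412 = 5419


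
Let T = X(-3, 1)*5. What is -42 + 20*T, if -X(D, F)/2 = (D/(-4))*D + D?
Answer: 1008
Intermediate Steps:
X(D, F) = D²/2 - 2*D (X(D, F) = -2*((D/(-4))*D + D) = -2*((D*(-¼))*D + D) = -2*((-D/4)*D + D) = -2*(-D²/4 + D) = -2*(D - D²/4) = D²/2 - 2*D)
T = 105/2 (T = ((½)*(-3)*(-4 - 3))*5 = ((½)*(-3)*(-7))*5 = (21/2)*5 = 105/2 ≈ 52.500)
-42 + 20*T = -42 + 20*(105/2) = -42 + 1050 = 1008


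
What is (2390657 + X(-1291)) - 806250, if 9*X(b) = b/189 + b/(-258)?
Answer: 231776532709/146286 ≈ 1.5844e+6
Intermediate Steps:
X(b) = 23*b/146286 (X(b) = (b/189 + b/(-258))/9 = (b*(1/189) + b*(-1/258))/9 = (b/189 - b/258)/9 = (23*b/16254)/9 = 23*b/146286)
(2390657 + X(-1291)) - 806250 = (2390657 + (23/146286)*(-1291)) - 806250 = (2390657 - 29693/146286) - 806250 = 349719620209/146286 - 806250 = 231776532709/146286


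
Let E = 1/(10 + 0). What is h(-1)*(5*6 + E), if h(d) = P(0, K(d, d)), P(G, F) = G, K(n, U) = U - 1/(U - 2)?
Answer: 0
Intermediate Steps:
K(n, U) = U - 1/(-2 + U)
h(d) = 0
E = ⅒ (E = 1/10 = ⅒ ≈ 0.10000)
h(-1)*(5*6 + E) = 0*(5*6 + ⅒) = 0*(30 + ⅒) = 0*(301/10) = 0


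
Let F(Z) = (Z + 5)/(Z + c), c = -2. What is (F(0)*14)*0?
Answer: 0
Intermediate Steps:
F(Z) = (5 + Z)/(-2 + Z) (F(Z) = (Z + 5)/(Z - 2) = (5 + Z)/(-2 + Z))
(F(0)*14)*0 = (((5 + 0)/(-2 + 0))*14)*0 = ((5/(-2))*14)*0 = (-½*5*14)*0 = -5/2*14*0 = -35*0 = 0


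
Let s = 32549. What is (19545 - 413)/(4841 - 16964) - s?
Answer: -394610659/12123 ≈ -32551.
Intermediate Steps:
(19545 - 413)/(4841 - 16964) - s = (19545 - 413)/(4841 - 16964) - 1*32549 = 19132/(-12123) - 32549 = 19132*(-1/12123) - 32549 = -19132/12123 - 32549 = -394610659/12123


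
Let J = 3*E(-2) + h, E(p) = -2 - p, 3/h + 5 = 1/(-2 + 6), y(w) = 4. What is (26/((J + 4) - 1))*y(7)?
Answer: 1976/45 ≈ 43.911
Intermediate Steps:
h = -12/19 (h = 3/(-5 + 1/(-2 + 6)) = 3/(-5 + 1/4) = 3/(-19/4) = 3*(-4/19) = -12/19 ≈ -0.63158)
J = -12/19 (J = 3*(-2 - 1*(-2)) - 12/19 = 3*(-2 + 2) - 12/19 = 3*0 - 12/19 = 0 - 12/19 = -12/19 ≈ -0.63158)
(26/((J + 4) - 1))*y(7) = (26/((-12/19 + 4) - 1))*4 = (26/(64/19 - 1))*4 = (26/(45/19))*4 = ((19/45)*26)*4 = (494/45)*4 = 1976/45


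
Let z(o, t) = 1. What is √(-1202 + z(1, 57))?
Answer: I*√1201 ≈ 34.655*I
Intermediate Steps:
√(-1202 + z(1, 57)) = √(-1202 + 1) = √(-1201) = I*√1201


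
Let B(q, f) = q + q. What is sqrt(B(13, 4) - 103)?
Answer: I*sqrt(77) ≈ 8.775*I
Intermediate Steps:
B(q, f) = 2*q
sqrt(B(13, 4) - 103) = sqrt(2*13 - 103) = sqrt(26 - 103) = sqrt(-77) = I*sqrt(77)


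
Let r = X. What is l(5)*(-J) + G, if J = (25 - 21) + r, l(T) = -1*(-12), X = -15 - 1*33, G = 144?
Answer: 672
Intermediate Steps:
X = -48 (X = -15 - 33 = -48)
r = -48
l(T) = 12
J = -44 (J = (25 - 21) - 48 = 4 - 48 = -44)
l(5)*(-J) + G = 12*(-1*(-44)) + 144 = 12*44 + 144 = 528 + 144 = 672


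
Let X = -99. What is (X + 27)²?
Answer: 5184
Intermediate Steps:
(X + 27)² = (-99 + 27)² = (-72)² = 5184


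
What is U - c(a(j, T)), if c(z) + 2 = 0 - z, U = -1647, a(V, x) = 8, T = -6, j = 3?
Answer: -1637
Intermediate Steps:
c(z) = -2 - z (c(z) = -2 + (0 - z) = -2 - z)
U - c(a(j, T)) = -1647 - (-2 - 1*8) = -1647 - (-2 - 8) = -1647 - 1*(-10) = -1647 + 10 = -1637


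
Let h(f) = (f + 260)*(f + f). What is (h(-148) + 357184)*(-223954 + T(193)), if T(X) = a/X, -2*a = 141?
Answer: -14005697512160/193 ≈ -7.2568e+10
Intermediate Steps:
a = -141/2 (a = -1/2*141 = -141/2 ≈ -70.500)
h(f) = 2*f*(260 + f) (h(f) = (260 + f)*(2*f) = 2*f*(260 + f))
T(X) = -141/(2*X)
(h(-148) + 357184)*(-223954 + T(193)) = (2*(-148)*(260 - 148) + 357184)*(-223954 - 141/2/193) = (2*(-148)*112 + 357184)*(-223954 - 141/2*1/193) = (-33152 + 357184)*(-223954 - 141/386) = 324032*(-86446385/386) = -14005697512160/193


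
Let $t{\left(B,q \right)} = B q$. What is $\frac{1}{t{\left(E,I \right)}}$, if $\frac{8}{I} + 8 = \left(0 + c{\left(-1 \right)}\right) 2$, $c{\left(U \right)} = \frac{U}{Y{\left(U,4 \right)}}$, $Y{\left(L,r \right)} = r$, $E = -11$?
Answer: $\frac{17}{176} \approx 0.096591$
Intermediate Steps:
$c{\left(U \right)} = \frac{U}{4}$
$I = - \frac{16}{17}$ ($I = \frac{8}{-8 + \left(0 + \frac{1}{4} \left(-1\right)\right) 2} = \frac{8}{-8 + \left(0 - \frac{1}{4}\right) 2} = \frac{8}{-8 - \frac{1}{2}} = \frac{8}{- \frac{17}{2}} = 8 \left(- \frac{2}{17}\right) = - \frac{16}{17} \approx -0.94118$)
$\frac{1}{t{\left(E,I \right)}} = \frac{1}{\left(-11\right) \left(- \frac{16}{17}\right)} = \frac{1}{\frac{176}{17}} = \frac{17}{176}$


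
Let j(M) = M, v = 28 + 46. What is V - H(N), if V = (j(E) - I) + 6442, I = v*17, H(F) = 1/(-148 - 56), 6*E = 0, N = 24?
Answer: 1057537/204 ≈ 5184.0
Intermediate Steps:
v = 74
E = 0 (E = (⅙)*0 = 0)
H(F) = -1/204 (H(F) = 1/(-204) = -1/204)
I = 1258 (I = 74*17 = 1258)
V = 5184 (V = (0 - 1*1258) + 6442 = (0 - 1258) + 6442 = -1258 + 6442 = 5184)
V - H(N) = 5184 - 1*(-1/204) = 5184 + 1/204 = 1057537/204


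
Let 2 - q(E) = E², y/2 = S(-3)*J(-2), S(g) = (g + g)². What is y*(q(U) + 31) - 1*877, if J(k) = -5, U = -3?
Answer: -9517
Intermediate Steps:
S(g) = 4*g² (S(g) = (2*g)² = 4*g²)
y = -360 (y = 2*((4*(-3)²)*(-5)) = 2*((4*9)*(-5)) = 2*(36*(-5)) = 2*(-180) = -360)
q(E) = 2 - E²
y*(q(U) + 31) - 1*877 = -360*((2 - 1*(-3)²) + 31) - 1*877 = -360*((2 - 1*9) + 31) - 877 = -360*((2 - 9) + 31) - 877 = -360*(-7 + 31) - 877 = -360*24 - 877 = -8640 - 877 = -9517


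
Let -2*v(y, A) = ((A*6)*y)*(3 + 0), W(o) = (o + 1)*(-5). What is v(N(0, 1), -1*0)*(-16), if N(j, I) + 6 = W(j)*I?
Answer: 0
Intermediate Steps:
W(o) = -5 - 5*o (W(o) = (1 + o)*(-5) = -5 - 5*o)
N(j, I) = -6 + I*(-5 - 5*j) (N(j, I) = -6 + (-5 - 5*j)*I = -6 + I*(-5 - 5*j))
v(y, A) = -9*A*y (v(y, A) = -(A*6)*y*(3 + 0)/2 = -(6*A)*y*3/2 = -6*A*y*3/2 = -9*A*y)
v(N(0, 1), -1*0)*(-16) = -9*(-1*0)*(-6 - 5*1*(1 + 0))*(-16) = -9*0*(-6 - 5*1*1)*(-16) = -9*0*(-6 - 5)*(-16) = -9*0*(-11)*(-16) = 0*(-16) = 0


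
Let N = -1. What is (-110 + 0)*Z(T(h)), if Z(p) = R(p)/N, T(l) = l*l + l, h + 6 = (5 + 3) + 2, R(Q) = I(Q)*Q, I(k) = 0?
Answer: 0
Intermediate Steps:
R(Q) = 0 (R(Q) = 0*Q = 0)
h = 4 (h = -6 + ((5 + 3) + 2) = -6 + (8 + 2) = -6 + 10 = 4)
T(l) = l + l**2 (T(l) = l**2 + l = l + l**2)
Z(p) = 0 (Z(p) = 0/(-1) = 0*(-1) = 0)
(-110 + 0)*Z(T(h)) = (-110 + 0)*0 = -110*0 = 0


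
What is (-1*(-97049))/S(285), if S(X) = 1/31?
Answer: 3008519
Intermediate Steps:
S(X) = 1/31
(-1*(-97049))/S(285) = (-1*(-97049))/(1/31) = 97049*31 = 3008519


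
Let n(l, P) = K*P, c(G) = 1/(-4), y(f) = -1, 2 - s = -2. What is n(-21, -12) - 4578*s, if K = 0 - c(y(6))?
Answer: -18315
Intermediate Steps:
s = 4 (s = 2 - 1*(-2) = 2 + 2 = 4)
c(G) = -1/4
K = 1/4 (K = 0 - 1*(-1/4) = 0 + 1/4 = 1/4 ≈ 0.25000)
n(l, P) = P/4
n(-21, -12) - 4578*s = (1/4)*(-12) - 4578*4 = -3 - 327*56 = -3 - 18312 = -18315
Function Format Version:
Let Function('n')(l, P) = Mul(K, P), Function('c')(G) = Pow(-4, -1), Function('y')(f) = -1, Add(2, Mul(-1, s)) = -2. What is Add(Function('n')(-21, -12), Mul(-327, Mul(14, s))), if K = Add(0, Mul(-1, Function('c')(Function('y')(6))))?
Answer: -18315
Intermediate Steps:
s = 4 (s = Add(2, Mul(-1, -2)) = Add(2, 2) = 4)
Function('c')(G) = Rational(-1, 4)
K = Rational(1, 4) (K = Add(0, Mul(-1, Rational(-1, 4))) = Add(0, Rational(1, 4)) = Rational(1, 4) ≈ 0.25000)
Function('n')(l, P) = Mul(Rational(1, 4), P)
Add(Function('n')(-21, -12), Mul(-327, Mul(14, s))) = Add(Mul(Rational(1, 4), -12), Mul(-327, Mul(14, 4))) = Add(-3, Mul(-327, 56)) = Add(-3, -18312) = -18315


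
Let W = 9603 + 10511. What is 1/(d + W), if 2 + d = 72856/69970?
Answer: 34985/703654748 ≈ 4.9719e-5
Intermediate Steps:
W = 20114
d = -33542/34985 (d = -2 + 72856/69970 = -2 + 72856*(1/69970) = -2 + 36428/34985 = -33542/34985 ≈ -0.95875)
1/(d + W) = 1/(-33542/34985 + 20114) = 1/(703654748/34985) = 34985/703654748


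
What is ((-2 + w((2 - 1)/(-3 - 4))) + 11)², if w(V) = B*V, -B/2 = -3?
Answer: 3249/49 ≈ 66.306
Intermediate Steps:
B = 6 (B = -2*(-3) = 6)
w(V) = 6*V
((-2 + w((2 - 1)/(-3 - 4))) + 11)² = ((-2 + 6*((2 - 1)/(-3 - 4))) + 11)² = ((-2 + 6*(1/(-7))) + 11)² = ((-2 + 6*(1*(-⅐))) + 11)² = ((-2 + 6*(-⅐)) + 11)² = ((-2 - 6/7) + 11)² = (-20/7 + 11)² = (57/7)² = 3249/49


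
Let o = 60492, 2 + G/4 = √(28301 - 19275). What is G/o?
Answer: -2/15123 + √9026/15123 ≈ 0.0061499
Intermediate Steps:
G = -8 + 4*√9026 (G = -8 + 4*√(28301 - 19275) = -8 + 4*√9026 ≈ 372.02)
G/o = (-8 + 4*√9026)/60492 = (-8 + 4*√9026)*(1/60492) = -2/15123 + √9026/15123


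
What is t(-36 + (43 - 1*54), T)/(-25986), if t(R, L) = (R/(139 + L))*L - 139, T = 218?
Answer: 59869/9277002 ≈ 0.0064535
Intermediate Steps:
t(R, L) = -139 + L*R/(139 + L) (t(R, L) = (R/(139 + L))*L - 139 = L*R/(139 + L) - 139 = -139 + L*R/(139 + L))
t(-36 + (43 - 1*54), T)/(-25986) = ((-19321 - 139*218 + 218*(-36 + (43 - 1*54)))/(139 + 218))/(-25986) = ((-19321 - 30302 + 218*(-36 + (43 - 54)))/357)*(-1/25986) = ((-19321 - 30302 + 218*(-36 - 11))/357)*(-1/25986) = ((-19321 - 30302 + 218*(-47))/357)*(-1/25986) = ((-19321 - 30302 - 10246)/357)*(-1/25986) = ((1/357)*(-59869))*(-1/25986) = -59869/357*(-1/25986) = 59869/9277002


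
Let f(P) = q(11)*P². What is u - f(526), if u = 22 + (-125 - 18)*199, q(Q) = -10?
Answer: 2738325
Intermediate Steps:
u = -28435 (u = 22 - 143*199 = 22 - 28457 = -28435)
f(P) = -10*P²
u - f(526) = -28435 - (-10)*526² = -28435 - (-10)*276676 = -28435 - 1*(-2766760) = -28435 + 2766760 = 2738325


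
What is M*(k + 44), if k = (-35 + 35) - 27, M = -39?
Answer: -663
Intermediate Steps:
k = -27 (k = 0 - 27 = -27)
M*(k + 44) = -39*(-27 + 44) = -39*17 = -663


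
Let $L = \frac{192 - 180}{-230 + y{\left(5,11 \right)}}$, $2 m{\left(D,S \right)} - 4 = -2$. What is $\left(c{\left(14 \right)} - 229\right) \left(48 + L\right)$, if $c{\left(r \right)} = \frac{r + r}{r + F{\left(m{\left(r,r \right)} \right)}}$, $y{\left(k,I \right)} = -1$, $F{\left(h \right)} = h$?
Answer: $- \frac{12578644}{1155} \approx -10891.0$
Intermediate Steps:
$m{\left(D,S \right)} = 1$ ($m{\left(D,S \right)} = 2 + \frac{1}{2} \left(-2\right) = 2 - 1 = 1$)
$c{\left(r \right)} = \frac{2 r}{1 + r}$ ($c{\left(r \right)} = \frac{r + r}{r + 1} = \frac{2 r}{1 + r}$)
$L = - \frac{4}{77}$ ($L = \frac{192 - 180}{-230 - 1} = \frac{12}{-231} = 12 \left(- \frac{1}{231}\right) = - \frac{4}{77} \approx -0.051948$)
$\left(c{\left(14 \right)} - 229\right) \left(48 + L\right) = \left(2 \cdot 14 \frac{1}{1 + 14} - 229\right) \left(48 - \frac{4}{77}\right) = \left(2 \cdot 14 \cdot \frac{1}{15} - 229\right) \frac{3692}{77} = \left(\frac{28}{15} - 229\right) \frac{3692}{77} = \left(- \frac{3407}{15}\right) \frac{3692}{77} = - \frac{12578644}{1155}$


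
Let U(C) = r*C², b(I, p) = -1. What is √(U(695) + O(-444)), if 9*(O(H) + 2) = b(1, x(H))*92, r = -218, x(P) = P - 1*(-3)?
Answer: 2*I*√236923790/3 ≈ 10262.0*I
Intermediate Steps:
x(P) = 3 + P (x(P) = P + 3 = 3 + P)
U(C) = -218*C²
O(H) = -110/9 (O(H) = -2 + (-1*92)/9 = -2 + (⅑)*(-92) = -2 - 92/9 = -110/9)
√(U(695) + O(-444)) = √(-218*695² - 110/9) = √(-218*483025 - 110/9) = √(-105299450 - 110/9) = √(-947695160/9) = 2*I*√236923790/3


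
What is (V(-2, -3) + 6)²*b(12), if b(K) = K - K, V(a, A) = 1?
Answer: 0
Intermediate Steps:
b(K) = 0
(V(-2, -3) + 6)²*b(12) = (1 + 6)²*0 = 7²*0 = 49*0 = 0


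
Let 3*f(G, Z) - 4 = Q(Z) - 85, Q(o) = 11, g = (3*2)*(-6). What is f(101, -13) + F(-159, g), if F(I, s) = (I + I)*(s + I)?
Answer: 185960/3 ≈ 61987.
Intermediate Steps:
g = -36 (g = 6*(-6) = -36)
F(I, s) = 2*I*(I + s) (F(I, s) = (2*I)*(I + s) = 2*I*(I + s))
f(G, Z) = -70/3 (f(G, Z) = 4/3 + (11 - 85)/3 = 4/3 + (1/3)*(-74) = 4/3 - 74/3 = -70/3)
f(101, -13) + F(-159, g) = -70/3 + 2*(-159)*(-159 - 36) = -70/3 + 2*(-159)*(-195) = -70/3 + 62010 = 185960/3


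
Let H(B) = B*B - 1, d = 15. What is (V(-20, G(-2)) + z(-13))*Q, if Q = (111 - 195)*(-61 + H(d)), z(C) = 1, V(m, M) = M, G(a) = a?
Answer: 13692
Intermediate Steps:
H(B) = -1 + B² (H(B) = B² - 1 = -1 + B²)
Q = -13692 (Q = (111 - 195)*(-61 + (-1 + 15²)) = -84*(-61 + (-1 + 225)) = -84*(-61 + 224) = -84*163 = -13692)
(V(-20, G(-2)) + z(-13))*Q = (-2 + 1)*(-13692) = -1*(-13692) = 13692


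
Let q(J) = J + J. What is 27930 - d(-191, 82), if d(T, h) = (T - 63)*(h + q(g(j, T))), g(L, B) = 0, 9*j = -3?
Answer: 48758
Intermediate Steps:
j = -⅓ (j = (⅑)*(-3) = -⅓ ≈ -0.33333)
q(J) = 2*J
d(T, h) = h*(-63 + T) (d(T, h) = (T - 63)*(h + 2*0) = (-63 + T)*(h + 0) = (-63 + T)*h = h*(-63 + T))
27930 - d(-191, 82) = 27930 - 82*(-63 - 191) = 27930 - 82*(-254) = 27930 - 1*(-20828) = 27930 + 20828 = 48758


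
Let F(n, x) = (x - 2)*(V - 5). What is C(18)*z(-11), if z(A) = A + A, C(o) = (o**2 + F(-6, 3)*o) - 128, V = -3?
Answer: -1144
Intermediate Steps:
F(n, x) = 16 - 8*x (F(n, x) = (x - 2)*(-3 - 5) = (-2 + x)*(-8) = 16 - 8*x)
C(o) = -128 + o**2 - 8*o (C(o) = (o**2 + (16 - 8*3)*o) - 128 = (o**2 + (16 - 24)*o) - 128 = (o**2 - 8*o) - 128 = -128 + o**2 - 8*o)
z(A) = 2*A
C(18)*z(-11) = (-128 + 18**2 - 8*18)*(2*(-11)) = (-128 + 324 - 144)*(-22) = 52*(-22) = -1144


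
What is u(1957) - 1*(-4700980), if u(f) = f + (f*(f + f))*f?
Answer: 14994731923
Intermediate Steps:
u(f) = f + 2*f**3 (u(f) = f + (f*(2*f))*f = f + (2*f**2)*f = f + 2*f**3)
u(1957) - 1*(-4700980) = (1957 + 2*1957**3) - 1*(-4700980) = (1957 + 2*7495014493) + 4700980 = (1957 + 14990028986) + 4700980 = 14990030943 + 4700980 = 14994731923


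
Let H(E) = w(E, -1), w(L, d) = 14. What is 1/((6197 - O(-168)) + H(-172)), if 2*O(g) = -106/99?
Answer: 99/614942 ≈ 0.00016099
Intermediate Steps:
H(E) = 14
O(g) = -53/99 (O(g) = (-106/99)/2 = (-106*1/99)/2 = (1/2)*(-106/99) = -53/99)
1/((6197 - O(-168)) + H(-172)) = 1/((6197 - 1*(-53/99)) + 14) = 1/((6197 + 53/99) + 14) = 1/(613556/99 + 14) = 1/(614942/99) = 99/614942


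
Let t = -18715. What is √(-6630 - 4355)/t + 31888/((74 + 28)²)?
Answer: 7972/2601 - 13*I*√65/18715 ≈ 3.065 - 0.0056003*I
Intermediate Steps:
√(-6630 - 4355)/t + 31888/((74 + 28)²) = √(-6630 - 4355)/(-18715) + 31888/((74 + 28)²) = √(-10985)*(-1/18715) + 31888/(102²) = (13*I*√65)*(-1/18715) + 31888/10404 = -13*I*√65/18715 + 31888*(1/10404) = -13*I*√65/18715 + 7972/2601 = 7972/2601 - 13*I*√65/18715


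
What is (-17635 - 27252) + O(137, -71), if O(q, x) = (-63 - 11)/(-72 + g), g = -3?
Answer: -3366451/75 ≈ -44886.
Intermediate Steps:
O(q, x) = 74/75 (O(q, x) = (-63 - 11)/(-72 - 3) = -74/(-75) = -74*(-1/75) = 74/75)
(-17635 - 27252) + O(137, -71) = (-17635 - 27252) + 74/75 = -44887 + 74/75 = -3366451/75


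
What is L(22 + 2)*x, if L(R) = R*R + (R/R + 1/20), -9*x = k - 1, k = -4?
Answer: 3847/12 ≈ 320.58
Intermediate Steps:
x = 5/9 (x = -(-4 - 1)/9 = -⅑*(-5) = 5/9 ≈ 0.55556)
L(R) = 21/20 + R² (L(R) = R² + (1 + 1*(1/20)) = R² + (1 + 1/20) = R² + 21/20 = 21/20 + R²)
L(22 + 2)*x = (21/20 + (22 + 2)²)*(5/9) = (21/20 + 24²)*(5/9) = (21/20 + 576)*(5/9) = (11541/20)*(5/9) = 3847/12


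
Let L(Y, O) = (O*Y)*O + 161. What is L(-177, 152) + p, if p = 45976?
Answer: -4043271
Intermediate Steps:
L(Y, O) = 161 + Y*O² (L(Y, O) = Y*O² + 161 = 161 + Y*O²)
L(-177, 152) + p = (161 - 177*152²) + 45976 = (161 - 177*23104) + 45976 = (161 - 4089408) + 45976 = -4089247 + 45976 = -4043271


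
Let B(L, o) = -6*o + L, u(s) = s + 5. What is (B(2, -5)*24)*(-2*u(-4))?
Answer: -1536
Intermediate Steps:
u(s) = 5 + s
B(L, o) = L - 6*o
(B(2, -5)*24)*(-2*u(-4)) = ((2 - 6*(-5))*24)*(-2*(5 - 4)) = ((2 + 30)*24)*(-2*1) = (32*24)*(-2) = 768*(-2) = -1536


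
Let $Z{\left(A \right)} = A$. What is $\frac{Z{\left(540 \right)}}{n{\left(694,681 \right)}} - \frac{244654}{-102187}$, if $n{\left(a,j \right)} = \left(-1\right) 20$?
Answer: $- \frac{2514395}{102187} \approx -24.606$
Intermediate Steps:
$n{\left(a,j \right)} = -20$
$\frac{Z{\left(540 \right)}}{n{\left(694,681 \right)}} - \frac{244654}{-102187} = \frac{540}{-20} - \frac{244654}{-102187} = 540 \left(- \frac{1}{20}\right) - - \frac{244654}{102187} = -27 + \frac{244654}{102187} = - \frac{2514395}{102187}$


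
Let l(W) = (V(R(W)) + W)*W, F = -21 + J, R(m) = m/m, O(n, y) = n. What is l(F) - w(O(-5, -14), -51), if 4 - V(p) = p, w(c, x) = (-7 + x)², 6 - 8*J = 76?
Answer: -41091/16 ≈ -2568.2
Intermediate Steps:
J = -35/4 (J = ¾ - ⅛*76 = ¾ - 19/2 = -35/4 ≈ -8.7500)
R(m) = 1
V(p) = 4 - p
F = -119/4 (F = -21 - 35/4 = -119/4 ≈ -29.750)
l(W) = W*(3 + W) (l(W) = ((4 - 1*1) + W)*W = ((4 - 1) + W)*W = (3 + W)*W = W*(3 + W))
l(F) - w(O(-5, -14), -51) = -119*(3 - 119/4)/4 - (-7 - 51)² = -119/4*(-107/4) - 1*(-58)² = 12733/16 - 1*3364 = 12733/16 - 3364 = -41091/16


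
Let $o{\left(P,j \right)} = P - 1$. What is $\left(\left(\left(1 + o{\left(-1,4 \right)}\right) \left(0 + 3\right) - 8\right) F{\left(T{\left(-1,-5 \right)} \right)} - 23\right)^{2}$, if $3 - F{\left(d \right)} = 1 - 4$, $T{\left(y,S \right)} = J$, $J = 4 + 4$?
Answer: $7921$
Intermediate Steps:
$J = 8$
$o{\left(P,j \right)} = -1 + P$
$T{\left(y,S \right)} = 8$
$F{\left(d \right)} = 6$ ($F{\left(d \right)} = 3 - \left(1 - 4\right) = 3 - -3 = 3 + 3 = 6$)
$\left(\left(\left(1 + o{\left(-1,4 \right)}\right) \left(0 + 3\right) - 8\right) F{\left(T{\left(-1,-5 \right)} \right)} - 23\right)^{2} = \left(\left(\left(1 - 2\right) \left(0 + 3\right) - 8\right) 6 - 23\right)^{2} = \left(\left(\left(1 - 2\right) 3 - 8\right) 6 - 23\right)^{2} = \left(\left(\left(-1\right) 3 - 8\right) 6 - 23\right)^{2} = \left(\left(-3 - 8\right) 6 - 23\right)^{2} = \left(\left(-11\right) 6 - 23\right)^{2} = \left(-66 - 23\right)^{2} = \left(-89\right)^{2} = 7921$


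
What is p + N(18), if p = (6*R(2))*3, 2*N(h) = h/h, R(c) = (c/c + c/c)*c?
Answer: 145/2 ≈ 72.500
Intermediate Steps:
R(c) = 2*c (R(c) = (1 + 1)*c = 2*c)
N(h) = 1/2 (N(h) = (h/h)/2 = (1/2)*1 = 1/2)
p = 72 (p = (6*(2*2))*3 = (6*4)*3 = 24*3 = 72)
p + N(18) = 72 + 1/2 = 145/2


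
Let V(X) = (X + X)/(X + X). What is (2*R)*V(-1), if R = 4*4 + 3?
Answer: 38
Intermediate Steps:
V(X) = 1 (V(X) = (2*X)/((2*X)) = (2*X)*(1/(2*X)) = 1)
R = 19 (R = 16 + 3 = 19)
(2*R)*V(-1) = (2*19)*1 = 38*1 = 38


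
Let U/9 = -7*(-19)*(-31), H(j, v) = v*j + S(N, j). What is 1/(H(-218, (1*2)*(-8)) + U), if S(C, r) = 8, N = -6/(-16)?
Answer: -1/33611 ≈ -2.9752e-5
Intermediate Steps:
N = 3/8 (N = -6*(-1/16) = 3/8 ≈ 0.37500)
H(j, v) = 8 + j*v (H(j, v) = v*j + 8 = j*v + 8 = 8 + j*v)
U = -37107 (U = 9*(-7*(-19)*(-31)) = 9*(133*(-31)) = 9*(-4123) = -37107)
1/(H(-218, (1*2)*(-8)) + U) = 1/((8 - 218*1*2*(-8)) - 37107) = 1/((8 - 436*(-8)) - 37107) = 1/((8 - 218*(-16)) - 37107) = 1/((8 + 3488) - 37107) = 1/(3496 - 37107) = 1/(-33611) = -1/33611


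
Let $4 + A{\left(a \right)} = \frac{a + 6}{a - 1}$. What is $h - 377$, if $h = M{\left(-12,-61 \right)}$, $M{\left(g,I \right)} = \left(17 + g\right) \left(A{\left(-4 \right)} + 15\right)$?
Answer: $-324$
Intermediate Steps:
$A{\left(a \right)} = -4 + \frac{6 + a}{-1 + a}$ ($A{\left(a \right)} = -4 + \frac{a + 6}{a - 1} = -4 + \frac{6 + a}{-1 + a}$)
$M{\left(g,I \right)} = \frac{901}{5} + \frac{53 g}{5}$ ($M{\left(g,I \right)} = \left(17 + g\right) \left(\frac{10 - -12}{-1 - 4} + 15\right) = \left(17 + g\right) \left(\frac{10 + 12}{-5} + 15\right) = \left(17 + g\right) \left(\left(- \frac{1}{5}\right) 22 + 15\right) = \left(17 + g\right) \left(- \frac{22}{5} + 15\right) = \left(17 + g\right) \frac{53}{5} = \frac{901}{5} + \frac{53 g}{5}$)
$h = 53$ ($h = \frac{901}{5} + \frac{53}{5} \left(-12\right) = \frac{901}{5} - \frac{636}{5} = 53$)
$h - 377 = 53 - 377 = -324$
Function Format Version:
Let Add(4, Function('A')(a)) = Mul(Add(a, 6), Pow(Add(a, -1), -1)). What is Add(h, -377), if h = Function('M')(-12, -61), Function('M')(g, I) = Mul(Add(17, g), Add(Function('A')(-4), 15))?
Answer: -324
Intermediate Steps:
Function('A')(a) = Add(-4, Mul(Pow(Add(-1, a), -1), Add(6, a))) (Function('A')(a) = Add(-4, Mul(Add(a, 6), Pow(Add(a, -1), -1))) = Add(-4, Mul(Add(6, a), Pow(Add(-1, a), -1))) = Add(-4, Mul(Pow(Add(-1, a), -1), Add(6, a))))
Function('M')(g, I) = Add(Rational(901, 5), Mul(Rational(53, 5), g)) (Function('M')(g, I) = Mul(Add(17, g), Add(Mul(Pow(Add(-1, -4), -1), Add(10, Mul(-3, -4))), 15)) = Mul(Add(17, g), Add(Mul(Pow(-5, -1), Add(10, 12)), 15)) = Mul(Add(17, g), Add(Mul(Rational(-1, 5), 22), 15)) = Mul(Add(17, g), Add(Rational(-22, 5), 15)) = Mul(Add(17, g), Rational(53, 5)) = Add(Rational(901, 5), Mul(Rational(53, 5), g)))
h = 53 (h = Add(Rational(901, 5), Mul(Rational(53, 5), -12)) = Add(Rational(901, 5), Rational(-636, 5)) = 53)
Add(h, -377) = Add(53, -377) = -324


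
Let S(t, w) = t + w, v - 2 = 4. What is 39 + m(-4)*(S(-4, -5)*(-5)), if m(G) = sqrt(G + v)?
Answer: 39 + 45*sqrt(2) ≈ 102.64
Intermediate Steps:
v = 6 (v = 2 + 4 = 6)
m(G) = sqrt(6 + G) (m(G) = sqrt(G + 6) = sqrt(6 + G))
39 + m(-4)*(S(-4, -5)*(-5)) = 39 + sqrt(6 - 4)*((-4 - 5)*(-5)) = 39 + sqrt(2)*(-9*(-5)) = 39 + sqrt(2)*45 = 39 + 45*sqrt(2)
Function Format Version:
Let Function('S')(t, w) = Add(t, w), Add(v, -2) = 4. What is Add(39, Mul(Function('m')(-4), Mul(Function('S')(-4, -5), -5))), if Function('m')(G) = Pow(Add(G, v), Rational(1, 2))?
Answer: Add(39, Mul(45, Pow(2, Rational(1, 2)))) ≈ 102.64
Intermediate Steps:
v = 6 (v = Add(2, 4) = 6)
Function('m')(G) = Pow(Add(6, G), Rational(1, 2)) (Function('m')(G) = Pow(Add(G, 6), Rational(1, 2)) = Pow(Add(6, G), Rational(1, 2)))
Add(39, Mul(Function('m')(-4), Mul(Function('S')(-4, -5), -5))) = Add(39, Mul(Pow(Add(6, -4), Rational(1, 2)), Mul(Add(-4, -5), -5))) = Add(39, Mul(Pow(2, Rational(1, 2)), Mul(-9, -5))) = Add(39, Mul(Pow(2, Rational(1, 2)), 45)) = Add(39, Mul(45, Pow(2, Rational(1, 2))))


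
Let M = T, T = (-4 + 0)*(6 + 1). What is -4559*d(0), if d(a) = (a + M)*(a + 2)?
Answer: 255304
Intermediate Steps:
T = -28 (T = -4*7 = -28)
M = -28
d(a) = (-28 + a)*(2 + a) (d(a) = (a - 28)*(a + 2) = (-28 + a)*(2 + a))
-4559*d(0) = -4559*(-56 + 0² - 26*0) = -4559*(-56 + 0 + 0) = -4559*(-56) = 255304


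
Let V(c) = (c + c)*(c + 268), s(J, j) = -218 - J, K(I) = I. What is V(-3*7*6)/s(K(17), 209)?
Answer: 35784/235 ≈ 152.27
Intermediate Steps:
V(c) = 2*c*(268 + c) (V(c) = (2*c)*(268 + c) = 2*c*(268 + c))
V(-3*7*6)/s(K(17), 209) = (2*(-3*7*6)*(268 - 3*7*6))/(-218 - 1*17) = (2*(-21*6)*(268 - 21*6))/(-218 - 17) = (2*(-126)*(268 - 126))/(-235) = (2*(-126)*142)*(-1/235) = -35784*(-1/235) = 35784/235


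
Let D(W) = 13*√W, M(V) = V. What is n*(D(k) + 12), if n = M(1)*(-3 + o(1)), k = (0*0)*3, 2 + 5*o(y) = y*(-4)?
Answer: -252/5 ≈ -50.400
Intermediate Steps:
o(y) = -⅖ - 4*y/5 (o(y) = -⅖ + (y*(-4))/5 = -⅖ + (-4*y)/5 = -⅖ - 4*y/5)
k = 0 (k = 0*3 = 0)
n = -21/5 (n = 1*(-3 + (-⅖ - ⅘*1)) = 1*(-3 + (-⅖ - ⅘)) = 1*(-3 - 6/5) = 1*(-21/5) = -21/5 ≈ -4.2000)
n*(D(k) + 12) = -21*(13*√0 + 12)/5 = -21*(13*0 + 12)/5 = -21*(0 + 12)/5 = -21/5*12 = -252/5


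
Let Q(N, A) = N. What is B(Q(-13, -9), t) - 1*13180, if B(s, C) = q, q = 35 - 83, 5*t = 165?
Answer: -13228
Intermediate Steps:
t = 33 (t = (⅕)*165 = 33)
q = -48
B(s, C) = -48
B(Q(-13, -9), t) - 1*13180 = -48 - 1*13180 = -48 - 13180 = -13228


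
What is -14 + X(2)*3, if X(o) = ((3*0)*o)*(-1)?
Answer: -14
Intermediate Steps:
X(o) = 0 (X(o) = (0*o)*(-1) = 0*(-1) = 0)
-14 + X(2)*3 = -14 + 0*3 = -14 + 0 = -14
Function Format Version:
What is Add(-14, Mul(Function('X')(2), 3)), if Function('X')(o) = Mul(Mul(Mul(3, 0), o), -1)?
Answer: -14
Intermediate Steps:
Function('X')(o) = 0 (Function('X')(o) = Mul(Mul(0, o), -1) = Mul(0, -1) = 0)
Add(-14, Mul(Function('X')(2), 3)) = Add(-14, Mul(0, 3)) = Add(-14, 0) = -14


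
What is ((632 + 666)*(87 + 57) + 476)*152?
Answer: 28482976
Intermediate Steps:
((632 + 666)*(87 + 57) + 476)*152 = (1298*144 + 476)*152 = (186912 + 476)*152 = 187388*152 = 28482976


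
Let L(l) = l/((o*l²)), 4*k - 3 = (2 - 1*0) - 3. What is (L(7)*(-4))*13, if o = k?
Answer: -104/7 ≈ -14.857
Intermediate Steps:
k = ½ (k = ¾ + ((2 - 1*0) - 3)/4 = ¾ + ((2 + 0) - 3)/4 = ¾ + (2 - 3)/4 = ¾ + (¼)*(-1) = ¾ - ¼ = ½ ≈ 0.50000)
o = ½ ≈ 0.50000
L(l) = 2/l (L(l) = l/((l²/2)) = l*(2/l²) = 2/l)
(L(7)*(-4))*13 = ((2/7)*(-4))*13 = -8/7*13 = -104/7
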